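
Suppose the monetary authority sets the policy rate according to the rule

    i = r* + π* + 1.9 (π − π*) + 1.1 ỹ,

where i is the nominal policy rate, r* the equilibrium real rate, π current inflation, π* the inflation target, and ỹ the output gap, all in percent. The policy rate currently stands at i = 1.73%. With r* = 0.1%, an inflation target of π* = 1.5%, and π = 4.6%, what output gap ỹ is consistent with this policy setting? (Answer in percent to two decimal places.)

-5.24%

1.1 ỹ = 1.73 − 0.1 − 1.5 − 1.9 × (4.6 − 1.5) = -5.76
ỹ = -5.76 / 1.1 = -5.24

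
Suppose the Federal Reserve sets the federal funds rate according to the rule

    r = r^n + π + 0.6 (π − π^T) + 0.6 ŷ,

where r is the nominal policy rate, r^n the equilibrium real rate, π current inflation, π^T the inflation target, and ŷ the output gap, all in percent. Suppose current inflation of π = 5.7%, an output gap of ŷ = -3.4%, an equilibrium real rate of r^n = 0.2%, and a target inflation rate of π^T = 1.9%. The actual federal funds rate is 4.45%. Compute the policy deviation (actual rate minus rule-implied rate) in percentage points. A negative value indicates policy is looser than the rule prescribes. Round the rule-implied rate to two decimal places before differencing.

r = 0.2 + 5.7 + 0.6 × (5.7 − 1.9) + 0.6 × (-3.4)
   = 0.2 + 5.7 + 2.28 − 2.04 = 6.14
Deviation = 4.45 − 6.14 = -1.69 pp.

-1.69 pp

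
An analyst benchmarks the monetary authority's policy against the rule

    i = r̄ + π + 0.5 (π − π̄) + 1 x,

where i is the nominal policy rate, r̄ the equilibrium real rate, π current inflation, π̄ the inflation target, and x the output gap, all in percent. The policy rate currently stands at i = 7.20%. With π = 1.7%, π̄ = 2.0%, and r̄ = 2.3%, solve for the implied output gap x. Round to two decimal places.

3.35%

1 x = 7.20 − 2.3 − 1.7 − 0.5 × (1.7 − 2.0) = 3.35
x = 3.35 / 1 = 3.35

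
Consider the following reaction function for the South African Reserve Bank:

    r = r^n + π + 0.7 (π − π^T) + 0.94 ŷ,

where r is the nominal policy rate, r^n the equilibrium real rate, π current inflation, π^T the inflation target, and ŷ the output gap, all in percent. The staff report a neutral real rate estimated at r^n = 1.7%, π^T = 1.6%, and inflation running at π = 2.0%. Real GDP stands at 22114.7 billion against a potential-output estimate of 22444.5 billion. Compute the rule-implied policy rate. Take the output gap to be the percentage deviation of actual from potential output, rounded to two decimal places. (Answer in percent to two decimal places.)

2.60%

Output gap = 100 × (22114.7 − 22444.5) / 22444.5 = -1.47%.
r = 1.70 + 2.00 + 0.7 × (2.00 − 1.60) + 0.94 × (-1.47)
   = 1.70 + 2 + 0.28 − 1.3818 = 2.60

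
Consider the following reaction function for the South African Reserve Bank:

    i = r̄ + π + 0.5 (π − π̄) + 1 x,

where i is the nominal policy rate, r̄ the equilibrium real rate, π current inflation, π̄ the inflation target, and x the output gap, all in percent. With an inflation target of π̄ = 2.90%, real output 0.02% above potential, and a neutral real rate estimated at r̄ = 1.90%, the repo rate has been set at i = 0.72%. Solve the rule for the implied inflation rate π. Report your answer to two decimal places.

Output 0.02% above potential → x = 0.02.
Collecting π: i = r̄ + (1 + 0.5) π − 0.5 π̄ + 1 x
1.5 π = 0.72 − 1.90 + 0.5 × 2.90 − 1 × 0.02 = 0.25
π = 0.25 / 1.5 = 0.17

0.17%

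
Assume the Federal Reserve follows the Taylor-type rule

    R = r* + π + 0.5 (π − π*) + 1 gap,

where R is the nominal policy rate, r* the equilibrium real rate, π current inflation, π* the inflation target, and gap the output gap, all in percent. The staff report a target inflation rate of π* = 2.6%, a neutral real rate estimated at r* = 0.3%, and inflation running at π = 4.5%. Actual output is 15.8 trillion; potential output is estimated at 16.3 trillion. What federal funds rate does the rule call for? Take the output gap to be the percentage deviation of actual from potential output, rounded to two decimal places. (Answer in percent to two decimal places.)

2.68%

Output gap = 100 × (15.8 − 16.3) / 16.3 = -3.07%.
R = 0.30 + 4.50 + 0.5 × (4.50 − 2.60) + 1 × (-3.07)
   = 0.30 + 4.5 + 0.95 − 3.07 = 2.68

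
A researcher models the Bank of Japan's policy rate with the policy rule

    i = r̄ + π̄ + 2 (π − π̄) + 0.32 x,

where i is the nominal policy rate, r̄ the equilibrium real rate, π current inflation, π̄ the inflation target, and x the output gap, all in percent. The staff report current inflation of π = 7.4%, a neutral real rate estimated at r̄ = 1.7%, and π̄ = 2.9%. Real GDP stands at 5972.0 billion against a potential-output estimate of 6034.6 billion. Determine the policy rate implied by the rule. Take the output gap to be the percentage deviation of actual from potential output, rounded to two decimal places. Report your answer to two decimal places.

13.27%

Output gap = 100 × (5972.0 − 6034.6) / 6034.6 = -1.04%.
i = 1.70 + 2.90 + 2 × (7.40 − 2.90) + 0.32 × (-1.04)
   = 1.70 + 2.9 + 9 − 0.3328 = 13.27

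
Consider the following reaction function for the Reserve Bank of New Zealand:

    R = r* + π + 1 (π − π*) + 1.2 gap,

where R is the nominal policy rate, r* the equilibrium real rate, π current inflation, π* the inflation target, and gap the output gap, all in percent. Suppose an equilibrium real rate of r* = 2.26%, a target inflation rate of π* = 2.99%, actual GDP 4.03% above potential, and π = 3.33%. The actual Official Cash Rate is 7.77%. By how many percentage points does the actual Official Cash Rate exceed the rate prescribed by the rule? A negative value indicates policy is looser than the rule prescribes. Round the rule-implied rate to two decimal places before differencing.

Output 4.03% above potential → gap = 4.03.
R = 2.26 + 3.33 + 1 × (3.33 − 2.99) + 1.2 × 4.03
   = 2.26 + 3.33 + 0.34 + 4.836 = 10.77
Deviation = 7.77 − 10.77 = -3.00 pp.

-3.00 pp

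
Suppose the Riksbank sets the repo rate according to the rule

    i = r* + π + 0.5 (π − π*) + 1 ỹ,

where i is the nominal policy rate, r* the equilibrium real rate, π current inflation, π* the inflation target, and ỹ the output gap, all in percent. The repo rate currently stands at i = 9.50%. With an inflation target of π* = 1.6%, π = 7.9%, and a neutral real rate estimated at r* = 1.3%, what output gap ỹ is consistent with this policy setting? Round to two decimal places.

1 ỹ = 9.50 − 1.3 − 7.9 − 0.5 × (7.9 − 1.6) = -2.85
ỹ = -2.85 / 1 = -2.85

-2.85%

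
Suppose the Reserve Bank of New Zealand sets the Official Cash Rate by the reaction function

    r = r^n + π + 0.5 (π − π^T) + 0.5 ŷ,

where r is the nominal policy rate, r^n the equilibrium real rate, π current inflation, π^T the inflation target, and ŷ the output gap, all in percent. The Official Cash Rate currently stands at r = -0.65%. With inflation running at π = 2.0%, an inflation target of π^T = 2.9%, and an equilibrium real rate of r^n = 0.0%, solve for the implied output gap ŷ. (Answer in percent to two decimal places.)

0.5 ŷ = -0.65 − 0.0 − 2.0 − 0.5 × (2.0 − 2.9) = -2.2
ŷ = -2.2 / 0.5 = -4.40

-4.40%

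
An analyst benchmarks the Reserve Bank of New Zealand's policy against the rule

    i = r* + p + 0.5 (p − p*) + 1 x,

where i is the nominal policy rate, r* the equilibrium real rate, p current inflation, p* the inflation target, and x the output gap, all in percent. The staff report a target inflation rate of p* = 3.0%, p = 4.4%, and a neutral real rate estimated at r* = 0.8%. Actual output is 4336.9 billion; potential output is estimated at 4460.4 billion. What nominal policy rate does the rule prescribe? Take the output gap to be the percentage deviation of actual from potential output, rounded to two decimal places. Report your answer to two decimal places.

3.13%

Output gap = 100 × (4336.9 − 4460.4) / 4460.4 = -2.77%.
i = 0.80 + 4.40 + 0.5 × (4.40 − 3.00) + 1 × (-2.77)
   = 0.80 + 4.4 + 0.7 − 2.77 = 3.13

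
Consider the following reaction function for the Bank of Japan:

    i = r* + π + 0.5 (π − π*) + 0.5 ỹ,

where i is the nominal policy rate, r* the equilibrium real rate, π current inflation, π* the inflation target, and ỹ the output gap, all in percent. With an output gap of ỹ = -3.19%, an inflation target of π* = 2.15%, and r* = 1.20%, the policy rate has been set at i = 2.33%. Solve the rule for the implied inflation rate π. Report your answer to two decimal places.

2.53%

Collecting π: i = r* + (1 + 0.5) π − 0.5 π* + 0.5 ỹ
1.5 π = 2.33 − 1.20 + 0.5 × 2.15 − 0.5 × (-3.19) = 3.8
π = 3.8 / 1.5 = 2.53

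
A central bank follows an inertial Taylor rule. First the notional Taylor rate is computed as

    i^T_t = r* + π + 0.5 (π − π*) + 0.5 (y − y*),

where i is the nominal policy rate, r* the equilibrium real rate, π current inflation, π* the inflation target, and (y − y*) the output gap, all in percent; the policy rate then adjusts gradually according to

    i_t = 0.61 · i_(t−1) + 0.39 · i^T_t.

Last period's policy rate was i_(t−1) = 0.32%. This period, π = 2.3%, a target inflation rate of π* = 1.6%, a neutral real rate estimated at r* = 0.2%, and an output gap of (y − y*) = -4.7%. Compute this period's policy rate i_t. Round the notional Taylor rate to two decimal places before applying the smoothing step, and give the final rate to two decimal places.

i^T_t = 0.2 + 2.3 + 0.5 × (2.3 − 1.6) + 0.5 × (-4.7)
   = 0.2 + 2.3 + 0.35 − 2.35 = 0.50
i_t = 0.61 × 0.32 + 0.39 × 0.50 = 0.1952 + 0.195 = 0.39

0.39%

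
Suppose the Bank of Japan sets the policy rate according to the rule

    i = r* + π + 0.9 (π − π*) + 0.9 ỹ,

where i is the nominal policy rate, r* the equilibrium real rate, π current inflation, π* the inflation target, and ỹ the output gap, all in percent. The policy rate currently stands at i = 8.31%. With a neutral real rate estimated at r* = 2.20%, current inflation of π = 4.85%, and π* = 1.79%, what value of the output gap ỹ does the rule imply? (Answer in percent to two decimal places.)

0.9 ỹ = 8.31 − 2.20 − 4.85 − 0.9 × (4.85 − 1.79) = -1.494
ỹ = -1.494 / 0.9 = -1.66

-1.66%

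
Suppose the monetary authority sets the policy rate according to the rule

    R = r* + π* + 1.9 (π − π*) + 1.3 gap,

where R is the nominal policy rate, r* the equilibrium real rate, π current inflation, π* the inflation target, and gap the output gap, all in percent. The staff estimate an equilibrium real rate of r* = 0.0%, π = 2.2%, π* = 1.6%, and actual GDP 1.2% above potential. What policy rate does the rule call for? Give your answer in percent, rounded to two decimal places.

4.30%

Output 1.2% above potential → gap = 1.2.
R = 0.0 + 1.6 + 1.9 × (2.2 − 1.6) + 1.3 × 1.2
   = 0.0 + 1.6 + 1.14 + 1.56 = 4.30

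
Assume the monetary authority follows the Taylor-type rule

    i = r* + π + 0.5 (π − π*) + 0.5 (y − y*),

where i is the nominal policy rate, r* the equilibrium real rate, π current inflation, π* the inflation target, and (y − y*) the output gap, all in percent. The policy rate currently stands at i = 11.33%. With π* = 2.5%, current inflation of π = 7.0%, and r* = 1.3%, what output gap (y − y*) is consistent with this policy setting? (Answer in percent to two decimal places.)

1.56%

0.5 (y − y*) = 11.33 − 1.3 − 7.0 − 0.5 × (7.0 − 2.5) = 0.78
(y − y*) = 0.78 / 0.5 = 1.56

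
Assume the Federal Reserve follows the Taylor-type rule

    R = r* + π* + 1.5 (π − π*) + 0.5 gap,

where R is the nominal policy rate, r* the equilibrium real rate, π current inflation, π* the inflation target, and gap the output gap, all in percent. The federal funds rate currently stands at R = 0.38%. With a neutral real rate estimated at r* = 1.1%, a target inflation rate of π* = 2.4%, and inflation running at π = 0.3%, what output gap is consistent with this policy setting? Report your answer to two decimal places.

0.5 gap = 0.38 − 1.1 − 2.4 − 1.5 × (0.3 − 2.4) = 0.03
gap = 0.03 / 0.5 = 0.06

0.06%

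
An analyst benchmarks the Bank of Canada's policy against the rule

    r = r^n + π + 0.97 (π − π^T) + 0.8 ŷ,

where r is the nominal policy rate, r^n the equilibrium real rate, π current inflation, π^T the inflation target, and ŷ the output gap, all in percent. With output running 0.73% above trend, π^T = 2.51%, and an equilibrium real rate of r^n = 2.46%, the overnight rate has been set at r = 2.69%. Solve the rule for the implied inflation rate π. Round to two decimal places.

Output 0.73% above potential → ŷ = 0.73.
Collecting π: r = r^n + (1 + 0.97) π − 0.97 π^T + 0.8 ŷ
1.97 π = 2.69 − 2.46 + 0.97 × 2.51 − 0.8 × 0.73 = 2.0807
π = 2.0807 / 1.97 = 1.06

1.06%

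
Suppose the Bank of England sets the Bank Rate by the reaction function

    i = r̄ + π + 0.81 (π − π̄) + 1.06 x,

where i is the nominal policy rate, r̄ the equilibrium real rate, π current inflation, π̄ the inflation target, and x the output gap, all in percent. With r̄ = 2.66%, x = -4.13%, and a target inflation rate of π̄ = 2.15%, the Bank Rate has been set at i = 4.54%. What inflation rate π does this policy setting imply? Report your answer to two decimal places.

4.42%

Collecting π: i = r̄ + (1 + 0.81) π − 0.81 π̄ + 1.06 x
1.81 π = 4.54 − 2.66 + 0.81 × 2.15 − 1.06 × (-4.13) = 7.9993
π = 7.9993 / 1.81 = 4.42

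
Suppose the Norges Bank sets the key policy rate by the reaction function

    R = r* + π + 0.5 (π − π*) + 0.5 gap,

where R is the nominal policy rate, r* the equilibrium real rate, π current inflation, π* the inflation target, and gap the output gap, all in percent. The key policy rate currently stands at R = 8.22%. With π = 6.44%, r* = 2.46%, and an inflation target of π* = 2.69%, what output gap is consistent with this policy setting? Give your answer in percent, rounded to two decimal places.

-5.11%

0.5 gap = 8.22 − 2.46 − 6.44 − 0.5 × (6.44 − 2.69) = -2.555
gap = -2.555 / 0.5 = -5.11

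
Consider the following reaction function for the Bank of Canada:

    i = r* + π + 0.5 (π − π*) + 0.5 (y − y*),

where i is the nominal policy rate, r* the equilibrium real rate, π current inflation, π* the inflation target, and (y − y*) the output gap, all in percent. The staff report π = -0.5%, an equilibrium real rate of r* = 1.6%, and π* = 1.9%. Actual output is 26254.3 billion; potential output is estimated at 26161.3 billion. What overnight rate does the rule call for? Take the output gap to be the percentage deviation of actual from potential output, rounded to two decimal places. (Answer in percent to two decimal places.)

0.08%

Output gap = 100 × (26254.3 − 26161.3) / 26161.3 = 0.36%.
i = 1.60 + (-0.50) + 0.5 × (-0.50 − 1.90) + 0.5 × 0.36
   = 1.60 − 0.5 − 1.2 + 0.18 = 0.08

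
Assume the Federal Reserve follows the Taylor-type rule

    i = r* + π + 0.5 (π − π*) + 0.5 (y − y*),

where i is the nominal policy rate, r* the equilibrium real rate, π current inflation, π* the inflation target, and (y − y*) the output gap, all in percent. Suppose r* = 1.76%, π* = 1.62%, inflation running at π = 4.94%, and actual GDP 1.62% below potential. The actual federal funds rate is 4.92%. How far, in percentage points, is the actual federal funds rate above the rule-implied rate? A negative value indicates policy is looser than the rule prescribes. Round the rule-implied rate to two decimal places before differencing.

Output 1.62% below potential → (y − y*) = -1.62.
i = 1.76 + 4.94 + 0.5 × (4.94 − 1.62) + 0.5 × (-1.62)
   = 1.76 + 4.94 + 1.66 − 0.81 = 7.55
Deviation = 4.92 − 7.55 = -2.63 pp.

-2.63 pp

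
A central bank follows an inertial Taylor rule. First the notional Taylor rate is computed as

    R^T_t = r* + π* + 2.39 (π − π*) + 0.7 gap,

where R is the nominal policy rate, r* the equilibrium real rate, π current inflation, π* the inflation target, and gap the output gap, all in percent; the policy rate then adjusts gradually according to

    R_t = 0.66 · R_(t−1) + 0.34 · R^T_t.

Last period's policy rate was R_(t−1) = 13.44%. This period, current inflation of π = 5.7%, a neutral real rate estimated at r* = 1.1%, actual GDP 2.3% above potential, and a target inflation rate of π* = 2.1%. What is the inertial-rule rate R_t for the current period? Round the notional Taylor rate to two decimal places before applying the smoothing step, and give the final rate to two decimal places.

13.43%

Output 2.3% above potential → gap = 2.3.
R^T_t = 1.1 + 2.1 + 2.39 × (5.7 − 2.1) + 0.7 × 2.3
   = 1.1 + 2.1 + 8.604 + 1.61 = 13.41
R_t = 0.66 × 13.44 + 0.34 × 13.41 = 8.8704 + 4.5594 = 13.43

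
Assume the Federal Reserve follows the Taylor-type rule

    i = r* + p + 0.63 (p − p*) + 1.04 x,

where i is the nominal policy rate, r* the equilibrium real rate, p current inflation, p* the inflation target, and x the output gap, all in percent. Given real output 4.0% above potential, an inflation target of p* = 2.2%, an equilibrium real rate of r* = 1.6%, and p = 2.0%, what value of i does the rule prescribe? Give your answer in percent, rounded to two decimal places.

7.63%

Output 4.0% above potential → x = 4.0.
i = 1.6 + 2.0 + 0.63 × (2.0 − 2.2) + 1.04 × 4.0
   = 1.6 + 2 − 0.126 + 4.16 = 7.63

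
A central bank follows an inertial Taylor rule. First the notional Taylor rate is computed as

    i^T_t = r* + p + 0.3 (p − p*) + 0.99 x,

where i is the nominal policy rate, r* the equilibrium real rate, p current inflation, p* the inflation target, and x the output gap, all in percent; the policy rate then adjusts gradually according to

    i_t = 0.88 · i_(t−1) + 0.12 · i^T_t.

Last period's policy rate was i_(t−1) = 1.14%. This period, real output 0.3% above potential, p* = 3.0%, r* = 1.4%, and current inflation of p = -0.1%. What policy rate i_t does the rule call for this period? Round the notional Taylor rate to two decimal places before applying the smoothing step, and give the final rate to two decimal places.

Output 0.3% above potential → x = 0.3.
i^T_t = 1.4 + (-0.1) + 0.3 × (-0.1 − 3.0) + 0.99 × 0.3
   = 1.4 − 0.1 − 0.93 + 0.297 = 0.67
i_t = 0.88 × 1.14 + 0.12 × 0.67 = 1.0032 + 0.0804 = 1.08

1.08%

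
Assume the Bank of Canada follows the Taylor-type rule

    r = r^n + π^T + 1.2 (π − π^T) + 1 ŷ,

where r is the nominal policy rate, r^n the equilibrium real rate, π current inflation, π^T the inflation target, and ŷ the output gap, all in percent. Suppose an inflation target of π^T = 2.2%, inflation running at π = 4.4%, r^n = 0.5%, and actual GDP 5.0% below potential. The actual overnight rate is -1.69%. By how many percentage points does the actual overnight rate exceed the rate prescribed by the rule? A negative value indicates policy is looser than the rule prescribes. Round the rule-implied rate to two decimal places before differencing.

Output 5.0% below potential → ŷ = -5.0.
r = 0.5 + 2.2 + 1.2 × (4.4 − 2.2) + 1 × (-5.0)
   = 0.5 + 2.2 + 2.64 − 5 = 0.34
Deviation = -1.69 − 0.34 = -2.03 pp.

-2.03 pp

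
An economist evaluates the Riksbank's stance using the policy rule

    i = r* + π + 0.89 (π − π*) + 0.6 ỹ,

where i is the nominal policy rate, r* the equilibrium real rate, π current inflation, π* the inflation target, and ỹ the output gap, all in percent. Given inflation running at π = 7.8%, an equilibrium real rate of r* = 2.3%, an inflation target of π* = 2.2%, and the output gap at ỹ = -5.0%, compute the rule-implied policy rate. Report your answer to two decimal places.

i = 2.3 + 7.8 + 0.89 × (7.8 − 2.2) + 0.6 × (-5.0)
   = 2.3 + 7.8 + 4.984 − 3 = 12.08

12.08%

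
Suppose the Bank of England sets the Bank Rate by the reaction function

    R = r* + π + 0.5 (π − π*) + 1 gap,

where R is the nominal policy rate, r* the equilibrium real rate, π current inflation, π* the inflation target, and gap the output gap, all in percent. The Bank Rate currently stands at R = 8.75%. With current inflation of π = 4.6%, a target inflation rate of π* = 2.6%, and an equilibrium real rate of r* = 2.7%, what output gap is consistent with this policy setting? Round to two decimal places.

1 gap = 8.75 − 2.7 − 4.6 − 0.5 × (4.6 − 2.6) = 0.45
gap = 0.45 / 1 = 0.45

0.45%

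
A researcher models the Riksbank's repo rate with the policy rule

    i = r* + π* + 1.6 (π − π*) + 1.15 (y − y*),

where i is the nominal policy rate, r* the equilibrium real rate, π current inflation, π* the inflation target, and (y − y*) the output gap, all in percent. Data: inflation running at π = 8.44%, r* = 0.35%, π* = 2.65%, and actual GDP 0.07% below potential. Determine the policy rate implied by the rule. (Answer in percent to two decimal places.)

Output 0.07% below potential → (y − y*) = -0.07.
i = 0.35 + 2.65 + 1.6 × (8.44 − 2.65) + 1.15 × (-0.07)
   = 0.35 + 2.65 + 9.264 − 0.0805 = 12.18

12.18%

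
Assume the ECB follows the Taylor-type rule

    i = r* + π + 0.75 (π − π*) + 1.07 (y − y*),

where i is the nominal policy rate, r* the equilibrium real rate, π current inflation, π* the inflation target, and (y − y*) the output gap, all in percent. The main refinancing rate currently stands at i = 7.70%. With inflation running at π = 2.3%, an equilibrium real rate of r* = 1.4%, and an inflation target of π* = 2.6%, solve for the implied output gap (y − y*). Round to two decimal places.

3.95%

1.07 (y − y*) = 7.70 − 1.4 − 2.3 − 0.75 × (2.3 − 2.6) = 4.225
(y − y*) = 4.225 / 1.07 = 3.95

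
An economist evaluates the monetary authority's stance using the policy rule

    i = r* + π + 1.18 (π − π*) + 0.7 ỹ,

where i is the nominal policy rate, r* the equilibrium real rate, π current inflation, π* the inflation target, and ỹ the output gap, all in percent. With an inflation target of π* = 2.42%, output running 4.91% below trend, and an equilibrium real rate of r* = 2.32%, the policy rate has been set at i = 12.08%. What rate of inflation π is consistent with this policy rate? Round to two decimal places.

Output 4.91% below potential → ỹ = -4.91.
Collecting π: i = r* + (1 + 1.18) π − 1.18 π* + 0.7 ỹ
2.18 π = 12.08 − 2.32 + 1.18 × 2.42 − 0.7 × (-4.91) = 16.0526
π = 16.0526 / 2.18 = 7.36

7.36%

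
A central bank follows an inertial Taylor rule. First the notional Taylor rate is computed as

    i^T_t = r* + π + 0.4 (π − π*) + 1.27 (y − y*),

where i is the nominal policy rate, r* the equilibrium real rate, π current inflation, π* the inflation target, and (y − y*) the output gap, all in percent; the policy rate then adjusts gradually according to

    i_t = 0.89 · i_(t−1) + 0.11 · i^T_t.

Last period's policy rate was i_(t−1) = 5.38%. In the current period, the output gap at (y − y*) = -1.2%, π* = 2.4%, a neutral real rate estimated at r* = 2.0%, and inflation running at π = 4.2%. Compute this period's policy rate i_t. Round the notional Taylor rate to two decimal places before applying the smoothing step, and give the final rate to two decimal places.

5.38%

i^T_t = 2.0 + 4.2 + 0.4 × (4.2 − 2.4) + 1.27 × (-1.2)
   = 2.0 + 4.2 + 0.72 − 1.524 = 5.40
i_t = 0.89 × 5.38 + 0.11 × 5.40 = 4.7882 + 0.594 = 5.38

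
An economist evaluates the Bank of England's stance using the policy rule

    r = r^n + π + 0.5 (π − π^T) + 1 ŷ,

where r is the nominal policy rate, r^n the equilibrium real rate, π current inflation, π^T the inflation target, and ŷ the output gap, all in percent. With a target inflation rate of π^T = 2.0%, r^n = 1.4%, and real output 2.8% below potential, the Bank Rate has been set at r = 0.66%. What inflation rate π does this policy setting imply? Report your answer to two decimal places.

2.04%

Output 2.8% below potential → ŷ = -2.8.
Collecting π: r = r^n + (1 + 0.5) π − 0.5 π^T + 1 ŷ
1.5 π = 0.66 − 1.4 + 0.5 × 2.0 − 1 × (-2.8) = 3.06
π = 3.06 / 1.5 = 2.04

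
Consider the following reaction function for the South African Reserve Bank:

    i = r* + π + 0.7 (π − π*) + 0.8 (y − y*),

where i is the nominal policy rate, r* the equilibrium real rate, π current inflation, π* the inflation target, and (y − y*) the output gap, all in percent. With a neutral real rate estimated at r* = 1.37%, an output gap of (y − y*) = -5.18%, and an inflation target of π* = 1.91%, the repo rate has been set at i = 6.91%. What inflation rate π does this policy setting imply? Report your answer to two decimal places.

6.48%

Collecting π: i = r* + (1 + 0.7) π − 0.7 π* + 0.8 (y − y*)
1.7 π = 6.91 − 1.37 + 0.7 × 1.91 − 0.8 × (-5.18) = 11.021
π = 11.021 / 1.7 = 6.48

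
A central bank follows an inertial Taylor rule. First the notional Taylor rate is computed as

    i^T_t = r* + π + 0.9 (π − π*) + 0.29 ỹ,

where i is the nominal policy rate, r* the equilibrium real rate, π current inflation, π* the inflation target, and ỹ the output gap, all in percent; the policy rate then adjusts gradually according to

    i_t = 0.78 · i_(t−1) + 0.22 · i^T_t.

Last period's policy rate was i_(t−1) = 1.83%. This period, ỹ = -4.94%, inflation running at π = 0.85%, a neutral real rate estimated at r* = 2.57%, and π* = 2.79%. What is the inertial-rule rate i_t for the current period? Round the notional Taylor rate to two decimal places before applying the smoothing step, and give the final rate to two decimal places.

1.48%

i^T_t = 2.57 + 0.85 + 0.9 × (0.85 − 2.79) + 0.29 × (-4.94)
   = 2.57 + 0.85 − 1.746 − 1.4326 = 0.24
i_t = 0.78 × 1.83 + 0.22 × 0.24 = 1.4274 + 0.0528 = 1.48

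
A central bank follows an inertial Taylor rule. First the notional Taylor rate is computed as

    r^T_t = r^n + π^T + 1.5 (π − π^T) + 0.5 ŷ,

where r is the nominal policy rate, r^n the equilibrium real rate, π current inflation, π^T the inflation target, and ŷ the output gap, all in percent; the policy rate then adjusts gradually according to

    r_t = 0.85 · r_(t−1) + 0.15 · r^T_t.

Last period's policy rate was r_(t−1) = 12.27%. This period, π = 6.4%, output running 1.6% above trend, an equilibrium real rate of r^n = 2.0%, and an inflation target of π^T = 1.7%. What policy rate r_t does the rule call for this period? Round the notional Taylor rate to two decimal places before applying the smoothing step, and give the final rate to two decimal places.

12.16%

Output 1.6% above potential → ŷ = 1.6.
r^T_t = 2.0 + 1.7 + 1.5 × (6.4 − 1.7) + 0.5 × 1.6
   = 2.0 + 1.7 + 7.05 + 0.8 = 11.55
r_t = 0.85 × 12.27 + 0.15 × 11.55 = 10.4295 + 1.7325 = 12.16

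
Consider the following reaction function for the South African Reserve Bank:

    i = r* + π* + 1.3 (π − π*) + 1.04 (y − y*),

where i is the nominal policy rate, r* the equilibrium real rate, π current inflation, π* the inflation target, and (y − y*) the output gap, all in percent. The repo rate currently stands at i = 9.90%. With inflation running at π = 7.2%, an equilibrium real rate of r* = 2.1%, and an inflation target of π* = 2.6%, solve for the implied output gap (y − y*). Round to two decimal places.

1.04 (y − y*) = 9.90 − 2.1 − 2.6 − 1.3 × (7.2 − 2.6) = -0.78
(y − y*) = -0.78 / 1.04 = -0.75

-0.75%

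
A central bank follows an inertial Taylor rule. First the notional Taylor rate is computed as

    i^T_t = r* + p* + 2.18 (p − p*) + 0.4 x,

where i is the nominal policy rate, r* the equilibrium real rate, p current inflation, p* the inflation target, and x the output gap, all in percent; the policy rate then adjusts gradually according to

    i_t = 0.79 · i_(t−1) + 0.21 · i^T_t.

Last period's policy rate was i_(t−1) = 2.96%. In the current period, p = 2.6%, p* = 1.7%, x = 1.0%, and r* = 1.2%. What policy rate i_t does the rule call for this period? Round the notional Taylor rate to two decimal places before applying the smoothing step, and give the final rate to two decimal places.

i^T_t = 1.2 + 1.7 + 2.18 × (2.6 − 1.7) + 0.4 × 1.0
   = 1.2 + 1.7 + 1.962 + 0.4 = 5.26
i_t = 0.79 × 2.96 + 0.21 × 5.26 = 2.3384 + 1.1046 = 3.44

3.44%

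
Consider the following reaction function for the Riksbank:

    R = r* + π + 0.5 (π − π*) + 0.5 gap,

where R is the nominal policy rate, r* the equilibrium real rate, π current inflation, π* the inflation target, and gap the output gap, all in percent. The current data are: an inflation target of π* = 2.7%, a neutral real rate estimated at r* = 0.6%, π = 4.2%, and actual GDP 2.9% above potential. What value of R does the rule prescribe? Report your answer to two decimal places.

7.00%

Output 2.9% above potential → gap = 2.9.
R = 0.6 + 4.2 + 0.5 × (4.2 − 2.7) + 0.5 × 2.9
   = 0.6 + 4.2 + 0.75 + 1.45 = 7.00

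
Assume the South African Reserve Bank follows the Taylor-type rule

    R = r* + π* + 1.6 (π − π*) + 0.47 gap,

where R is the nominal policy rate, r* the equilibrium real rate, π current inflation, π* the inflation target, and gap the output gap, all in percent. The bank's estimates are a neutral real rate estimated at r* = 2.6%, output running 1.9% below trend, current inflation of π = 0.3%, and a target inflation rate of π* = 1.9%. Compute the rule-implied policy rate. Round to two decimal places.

1.05%

Output 1.9% below potential → gap = -1.9.
R = 2.6 + 1.9 + 1.6 × (0.3 − 1.9) + 0.47 × (-1.9)
   = 2.6 + 1.9 − 2.56 − 0.893 = 1.05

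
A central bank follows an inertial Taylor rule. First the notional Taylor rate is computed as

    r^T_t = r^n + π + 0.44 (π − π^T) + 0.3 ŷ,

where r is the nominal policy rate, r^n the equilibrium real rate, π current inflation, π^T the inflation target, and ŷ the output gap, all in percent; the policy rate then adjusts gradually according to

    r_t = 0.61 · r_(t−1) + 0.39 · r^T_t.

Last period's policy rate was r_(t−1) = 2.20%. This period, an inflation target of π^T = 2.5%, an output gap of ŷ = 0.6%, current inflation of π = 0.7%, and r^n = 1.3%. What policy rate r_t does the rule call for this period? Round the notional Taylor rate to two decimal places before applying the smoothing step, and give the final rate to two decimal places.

1.88%

r^T_t = 1.3 + 0.7 + 0.44 × (0.7 − 2.5) + 0.3 × 0.6
   = 1.3 + 0.7 − 0.792 + 0.18 = 1.39
r_t = 0.61 × 2.20 + 0.39 × 1.39 = 1.342 + 0.5421 = 1.88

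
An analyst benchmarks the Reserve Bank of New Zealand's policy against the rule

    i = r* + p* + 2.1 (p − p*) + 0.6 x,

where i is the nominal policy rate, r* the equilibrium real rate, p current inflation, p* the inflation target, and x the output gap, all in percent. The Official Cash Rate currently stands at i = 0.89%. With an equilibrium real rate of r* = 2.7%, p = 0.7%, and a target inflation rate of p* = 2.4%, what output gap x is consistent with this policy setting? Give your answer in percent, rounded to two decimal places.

0.6 x = 0.89 − 2.7 − 2.4 − 2.1 × (0.7 − 2.4) = -0.64
x = -0.64 / 0.6 = -1.07

-1.07%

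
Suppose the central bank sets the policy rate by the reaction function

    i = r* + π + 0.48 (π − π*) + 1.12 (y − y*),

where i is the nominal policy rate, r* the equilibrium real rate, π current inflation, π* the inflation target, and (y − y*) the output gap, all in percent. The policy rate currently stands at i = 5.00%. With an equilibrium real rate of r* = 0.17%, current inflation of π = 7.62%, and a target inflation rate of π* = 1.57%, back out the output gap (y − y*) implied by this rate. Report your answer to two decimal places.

1.12 (y − y*) = 5.00 − 0.17 − 7.62 − 0.48 × (7.62 − 1.57) = -5.694
(y − y*) = -5.694 / 1.12 = -5.08

-5.08%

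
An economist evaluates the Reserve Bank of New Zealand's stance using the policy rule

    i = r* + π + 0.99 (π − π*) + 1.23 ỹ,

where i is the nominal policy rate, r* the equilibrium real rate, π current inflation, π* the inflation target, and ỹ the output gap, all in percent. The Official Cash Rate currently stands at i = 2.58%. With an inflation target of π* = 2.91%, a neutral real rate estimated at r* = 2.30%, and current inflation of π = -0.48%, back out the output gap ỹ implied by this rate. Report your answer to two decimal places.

1.23 ỹ = 2.58 − 2.30 − (-0.48) − 0.99 × ((-0.48) − 2.91) = 4.1161
ỹ = 4.1161 / 1.23 = 3.35

3.35%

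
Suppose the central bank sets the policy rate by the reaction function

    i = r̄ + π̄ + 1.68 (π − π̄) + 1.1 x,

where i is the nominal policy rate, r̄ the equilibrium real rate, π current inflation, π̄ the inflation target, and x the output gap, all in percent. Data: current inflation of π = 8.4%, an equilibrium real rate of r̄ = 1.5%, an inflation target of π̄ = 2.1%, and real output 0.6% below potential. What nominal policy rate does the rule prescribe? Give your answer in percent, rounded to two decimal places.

13.52%

Output 0.6% below potential → x = -0.6.
i = 1.5 + 2.1 + 1.68 × (8.4 − 2.1) + 1.1 × (-0.6)
   = 1.5 + 2.1 + 10.584 − 0.66 = 13.52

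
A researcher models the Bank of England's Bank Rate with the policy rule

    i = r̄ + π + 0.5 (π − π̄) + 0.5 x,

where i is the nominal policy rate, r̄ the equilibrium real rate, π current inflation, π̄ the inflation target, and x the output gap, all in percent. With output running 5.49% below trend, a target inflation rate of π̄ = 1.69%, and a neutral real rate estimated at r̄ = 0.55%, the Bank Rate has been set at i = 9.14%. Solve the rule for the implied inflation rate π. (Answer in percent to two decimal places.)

8.12%

Output 5.49% below potential → x = -5.49.
Collecting π: i = r̄ + (1 + 0.5) π − 0.5 π̄ + 0.5 x
1.5 π = 9.14 − 0.55 + 0.5 × 1.69 − 0.5 × (-5.49) = 12.18
π = 12.18 / 1.5 = 8.12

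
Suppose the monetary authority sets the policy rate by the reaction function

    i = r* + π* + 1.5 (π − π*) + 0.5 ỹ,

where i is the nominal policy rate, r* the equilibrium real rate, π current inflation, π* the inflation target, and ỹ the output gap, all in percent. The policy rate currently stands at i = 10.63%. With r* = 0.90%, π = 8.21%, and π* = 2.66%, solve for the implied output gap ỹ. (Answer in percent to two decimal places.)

-2.51%

0.5 ỹ = 10.63 − 0.90 − 2.66 − 1.5 × (8.21 − 2.66) = -1.255
ỹ = -1.255 / 0.5 = -2.51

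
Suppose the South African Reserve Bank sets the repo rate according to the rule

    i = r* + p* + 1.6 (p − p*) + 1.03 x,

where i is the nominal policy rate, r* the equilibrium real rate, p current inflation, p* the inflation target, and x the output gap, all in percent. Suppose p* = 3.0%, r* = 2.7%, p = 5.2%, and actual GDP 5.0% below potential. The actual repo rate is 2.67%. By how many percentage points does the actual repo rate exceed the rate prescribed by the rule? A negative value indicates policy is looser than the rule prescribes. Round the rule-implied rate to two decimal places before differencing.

Output 5.0% below potential → x = -5.0.
i = 2.7 + 3.0 + 1.6 × (5.2 − 3.0) + 1.03 × (-5.0)
   = 2.7 + 3 + 3.52 − 5.15 = 4.07
Deviation = 2.67 − 4.07 = -1.40 pp.

-1.40 pp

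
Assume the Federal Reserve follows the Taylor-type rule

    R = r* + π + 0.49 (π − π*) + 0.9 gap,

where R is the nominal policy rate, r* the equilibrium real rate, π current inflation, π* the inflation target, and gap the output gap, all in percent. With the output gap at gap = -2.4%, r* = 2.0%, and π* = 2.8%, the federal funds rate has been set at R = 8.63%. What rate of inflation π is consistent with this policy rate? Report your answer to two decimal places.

6.82%

Collecting π: R = r* + (1 + 0.49) π − 0.49 π* + 0.9 gap
1.49 π = 8.63 − 2.0 + 0.49 × 2.8 − 0.9 × (-2.4) = 10.162
π = 10.162 / 1.49 = 6.82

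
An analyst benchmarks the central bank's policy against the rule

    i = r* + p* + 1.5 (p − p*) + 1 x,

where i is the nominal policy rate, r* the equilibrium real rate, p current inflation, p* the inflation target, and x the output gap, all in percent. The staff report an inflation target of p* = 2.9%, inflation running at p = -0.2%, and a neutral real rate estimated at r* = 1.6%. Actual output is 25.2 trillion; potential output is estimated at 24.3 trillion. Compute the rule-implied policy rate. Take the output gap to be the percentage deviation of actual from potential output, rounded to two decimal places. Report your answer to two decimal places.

3.55%

Output gap = 100 × (25.2 − 24.3) / 24.3 = 3.70%.
i = 1.60 + 2.90 + 1.5 × (-0.20 − 2.90) + 1 × 3.70
   = 1.60 + 2.9 − 4.65 + 3.7 = 3.55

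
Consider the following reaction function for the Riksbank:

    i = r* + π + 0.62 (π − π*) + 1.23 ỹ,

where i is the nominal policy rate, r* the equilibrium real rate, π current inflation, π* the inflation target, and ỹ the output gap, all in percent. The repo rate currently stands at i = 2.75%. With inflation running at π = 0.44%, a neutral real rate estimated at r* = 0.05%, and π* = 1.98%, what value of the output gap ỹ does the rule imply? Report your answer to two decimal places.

1.23 ỹ = 2.75 − 0.05 − 0.44 − 0.62 × (0.44 − 1.98) = 3.2148
ỹ = 3.2148 / 1.23 = 2.61

2.61%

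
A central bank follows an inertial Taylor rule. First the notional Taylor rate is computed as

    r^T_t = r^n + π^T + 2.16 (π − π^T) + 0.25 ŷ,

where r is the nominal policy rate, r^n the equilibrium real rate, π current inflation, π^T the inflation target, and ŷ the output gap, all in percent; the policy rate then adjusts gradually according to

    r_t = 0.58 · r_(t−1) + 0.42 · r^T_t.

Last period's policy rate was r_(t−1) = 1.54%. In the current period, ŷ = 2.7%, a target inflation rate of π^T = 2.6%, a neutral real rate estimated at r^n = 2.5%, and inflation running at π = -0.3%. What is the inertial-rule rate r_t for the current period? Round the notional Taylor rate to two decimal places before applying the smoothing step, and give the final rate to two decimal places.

r^T_t = 2.5 + 2.6 + 2.16 × (-0.3 − 2.6) + 0.25 × 2.7
   = 2.5 + 2.6 − 6.264 + 0.675 = -0.49
r_t = 0.58 × 1.54 + 0.42 × (-0.49) = 0.8932 − 0.2058 = 0.69

0.69%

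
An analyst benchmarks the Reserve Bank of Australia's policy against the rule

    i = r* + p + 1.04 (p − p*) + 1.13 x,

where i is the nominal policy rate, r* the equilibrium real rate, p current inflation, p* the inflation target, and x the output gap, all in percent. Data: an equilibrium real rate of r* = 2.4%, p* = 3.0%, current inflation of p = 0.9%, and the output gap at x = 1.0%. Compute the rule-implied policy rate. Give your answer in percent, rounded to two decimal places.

2.25%

i = 2.4 + 0.9 + 1.04 × (0.9 − 3.0) + 1.13 × 1.0
   = 2.4 + 0.9 − 2.184 + 1.13 = 2.25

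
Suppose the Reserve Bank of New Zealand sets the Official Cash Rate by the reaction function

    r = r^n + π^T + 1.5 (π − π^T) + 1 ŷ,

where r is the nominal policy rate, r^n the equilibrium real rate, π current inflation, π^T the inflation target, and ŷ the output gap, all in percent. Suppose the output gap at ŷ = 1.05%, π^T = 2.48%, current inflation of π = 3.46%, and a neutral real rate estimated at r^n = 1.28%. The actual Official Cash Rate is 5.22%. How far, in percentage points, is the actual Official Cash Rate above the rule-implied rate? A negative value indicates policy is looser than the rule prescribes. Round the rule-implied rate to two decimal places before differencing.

-1.06 pp

r = 1.28 + 2.48 + 1.5 × (3.46 − 2.48) + 1 × 1.05
   = 1.28 + 2.48 + 1.47 + 1.05 = 6.28
Deviation = 5.22 − 6.28 = -1.06 pp.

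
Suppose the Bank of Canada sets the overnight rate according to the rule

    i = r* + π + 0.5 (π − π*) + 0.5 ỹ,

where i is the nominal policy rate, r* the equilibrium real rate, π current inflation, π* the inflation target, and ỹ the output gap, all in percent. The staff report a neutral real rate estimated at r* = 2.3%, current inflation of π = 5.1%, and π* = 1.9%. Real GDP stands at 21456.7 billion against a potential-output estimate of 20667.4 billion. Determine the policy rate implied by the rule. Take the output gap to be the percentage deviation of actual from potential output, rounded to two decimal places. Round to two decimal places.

Output gap = 100 × (21456.7 − 20667.4) / 20667.4 = 3.82%.
i = 2.30 + 5.10 + 0.5 × (5.10 − 1.90) + 0.5 × 3.82
   = 2.30 + 5.1 + 1.6 + 1.91 = 10.91

10.91%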